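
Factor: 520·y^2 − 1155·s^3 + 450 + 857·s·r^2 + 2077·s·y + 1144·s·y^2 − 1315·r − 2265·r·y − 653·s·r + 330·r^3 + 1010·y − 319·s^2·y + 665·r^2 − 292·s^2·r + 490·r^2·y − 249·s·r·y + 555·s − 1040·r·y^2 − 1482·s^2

−(11·s − 10·r + 5)·(15·s + 11·r − 13·y − 9)·(7·s + 3·r + 8·y + 10)

Group: 15·s·(−77·s^2 + 37·s·r − 88·s·y − 145·s + 30·r^2 + 80·r·y + 85·r − 40·y − 50) + (11·r − 13·y − 9)·(−77·s^2 + 37·s·r − 88·s·y − 145·s + 30·r^2 + 80·r·y + 85·r − 40·y − 50); both groups contain (−77·s^2 + 37·s·r − 88·s·y − 145·s + 30·r^2 + 80·r·y + 85·r − 40·y − 50), so (15·s + 11·r − 13·y − 9) is a factor with cofactor −77·s^2 + 37·s·r − 88·s·y − 145·s + 30·r^2 + 80·r·y + 85·r − 40·y − 50.
The cofactor groups again: −77·s^2 + 37·s·r − 88·s·y − 145·s + 30·r^2 + 80·r·y + 85·r − 40·y − 50 = −11·s·(7·s + 3·r + 8·y + 10) + (10·r − 5)·(7·s + 3·r + 8·y + 10); both groups contain (7·s + 3·r + 8·y + 10), giving −(11·s − 10·r + 5)·(7·s + 3·r + 8·y + 10).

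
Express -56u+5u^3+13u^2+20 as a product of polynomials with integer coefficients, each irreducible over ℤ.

(5u-2)(u+5)(u-2)

Testing divisors of the constant over divisors of the leading coefficient, u = 2 is a root, so (u-2) divides it; the quotient is 5u^2+23u-10.
The remaining quadratic factors as (5u-2)(u+5).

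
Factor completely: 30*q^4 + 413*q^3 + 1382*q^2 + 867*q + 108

(5*q + 3)*(6*q + 1)*(q + 4)*(q + 9)

By the rational root theorem, q = −9 is a root, so (q + 9) divides it; the quotient is 30*q^3 + 143*q^2 + 95*q + 12.
Continuing, q = −1/6 is a root, giving the factor (6*q + 1) and quotient 5*q^2 + 23*q + 12.
The remaining quadratic factors as (5*q + 3)(q + 4).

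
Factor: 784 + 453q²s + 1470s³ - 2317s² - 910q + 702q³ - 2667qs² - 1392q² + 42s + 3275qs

(13q - 14s - 7)(6q + 15s - 14)(9q - 7s + 8)

Group: 6q(117q² - 217qs + 41q + 98s² - 63s - 56) + (15s - 14)(117q² - 217qs + 41q + 98s² - 63s - 56); both groups contain (117q² - 217qs + 41q + 98s² - 63s - 56), so (6q + 15s - 14) is a factor with cofactor 117q² - 217qs + 41q + 98s² - 63s - 56.
The cofactor groups again: 117q² - 217qs + 41q + 98s² - 63s - 56 = 9q(13q - 14s - 7) + (-7s + 8)(13q - 14s - 7); both groups contain (13q - 14s - 7), giving (9q - 7s + 8)(13q - 14s - 7).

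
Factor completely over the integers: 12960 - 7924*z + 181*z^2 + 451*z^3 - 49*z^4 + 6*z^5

(2*z - 5)*(3*z - 8)*(z + 4)*(z^2 - 7*z + 81)

Trying the rational-root candidates, z = 8/3 is a root, giving the factor (3*z - 8) and quotient 2*z^4 - 11*z^3 + 121*z^2 + 383*z - 1620.
Then z = -4 is a root, so (z + 4) is a factor; dividing leaves 2*z^3 - 19*z^2 + 197*z - 405.
Then z = 5/2 is a root, so (2*z - 5) is a factor; dividing leaves z^2 - 7*z + 81.
The quadratic z^2 - 7*z + 81 has discriminant -275 < 0 and is irreducible over ℤ.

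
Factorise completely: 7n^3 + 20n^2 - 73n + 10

Among the possible rational roots, n = -5 is a root, so (n + 5) divides it; the quotient is 7n^2 - 15n + 2.
The remaining quadratic factors as (n - 2)(7n - 1).

(7n - 1)(n + 5)(n - 2)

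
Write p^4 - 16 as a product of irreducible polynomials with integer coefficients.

Substitute u = p^2 to get a quadratic in u, then factor.
p^2 - 4 is a difference of squares.
p^2 + 4 is irreducible over ℤ (sum of squares).

(p + 2)(p - 2)(p^2 + 4)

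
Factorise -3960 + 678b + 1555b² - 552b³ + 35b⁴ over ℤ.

Trying the rational-root candidates, b = -10/7 is a root, giving the factor (7b + 10) and quotient 5b³ - 86b² + 345b - 396.
Next, b = 12 is a root, so (b - 12) divides it; the quotient is 5b² - 26b + 33.
The remaining quadratic factors as (5b - 11)(b - 3).

(5b - 11)(7b + 10)(b - 12)(b - 3)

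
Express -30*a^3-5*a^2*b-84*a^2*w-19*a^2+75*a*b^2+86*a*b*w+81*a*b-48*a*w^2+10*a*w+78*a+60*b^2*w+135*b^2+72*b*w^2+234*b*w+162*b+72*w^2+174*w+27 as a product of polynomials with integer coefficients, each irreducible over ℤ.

-(2*a-3*b-3)*(3*a+5*b+6*w+1)*(5*a+4*w+9)

Group: 3*a*(-10*a^2+15*a*b-8*a*w-3*a+12*b*w+27*b+12*w+27) + (5*b+6*w+1)*(-10*a^2+15*a*b-8*a*w-3*a+12*b*w+27*b+12*w+27); both groups contain (-10*a^2+15*a*b-8*a*w-3*a+12*b*w+27*b+12*w+27), so (3*a+5*b+6*w+1) is a factor with cofactor -10*a^2+15*a*b-8*a*w-3*a+12*b*w+27*b+12*w+27.
The cofactor groups again: -10*a^2+15*a*b-8*a*w-3*a+12*b*w+27*b+12*w+27 = -5*a*(2*a-3*b-3) + (-4*w-9)*(2*a-3*b-3); both groups contain (2*a-3*b-3), giving -(5*a+4*w+9)*(2*a-3*b-3).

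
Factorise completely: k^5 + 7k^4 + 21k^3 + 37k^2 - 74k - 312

Testing divisors of the constant over divisors of the leading coefficient, k = -4 is a root, so (k + 4) is a factor; dividing leaves k^4 + 3k^3 + 9k^2 + k - 78.
Then k = 2 is a root, so (k - 2) divides it; the quotient is k^3 + 5k^2 + 19k + 39.
Next, k = -3 is a root, giving the factor (k + 3) and quotient k^2 + 2k + 13.
The quadratic k^2 + 2k + 13 has discriminant -48 < 0 and is irreducible over ℤ.

(k + 3)(k + 4)(k - 2)(k^2 + 2k + 13)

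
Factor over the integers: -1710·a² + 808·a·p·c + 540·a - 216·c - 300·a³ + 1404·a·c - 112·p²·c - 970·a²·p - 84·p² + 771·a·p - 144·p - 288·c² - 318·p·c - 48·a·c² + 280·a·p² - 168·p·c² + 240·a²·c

Group: 2·a·(-150·a² + 40·a·p + 120·a·c + 45·a - 16·p·c - 12·p - 24·c² - 18·c) + (7·p + 12)·(-150·a² + 40·a·p + 120·a·c + 45·a - 16·p·c - 12·p - 24·c² - 18·c); both groups contain (-150·a² + 40·a·p + 120·a·c + 45·a - 16·p·c - 12·p - 24·c² - 18·c), so (2·a + 7·p + 12) is a factor with cofactor -150·a² + 40·a·p + 120·a·c + 45·a - 16·p·c - 12·p - 24·c² - 18·c.
The cofactor groups again: -150·a² + 40·a·p + 120·a·c + 45·a - 16·p·c - 12·p - 24·c² - 18·c = -10·a·(15·a - 4·p - 6·c) + (4·c + 3)·(15·a - 4·p - 6·c); both groups contain (15·a - 4·p - 6·c), giving -(10·a - 4·c - 3)·(15·a - 4·p - 6·c).

-(10·a - 4·c - 3)·(15·a - 4·p - 6·c)·(2·a + 7·p + 12)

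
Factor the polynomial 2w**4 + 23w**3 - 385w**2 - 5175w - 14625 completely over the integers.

(2w + 13)(w + 15)(w + 5)(w - 15)

Among the possible rational roots, w = -15 is a root, so (w + 15) is a factor; dividing leaves 2w**3 - 7w**2 - 280w - 975.
Then w = 15 is a root, giving the factor (w - 15) and quotient 2w**2 + 23w + 65.
The remaining quadratic factors as (2w + 13)(w + 5).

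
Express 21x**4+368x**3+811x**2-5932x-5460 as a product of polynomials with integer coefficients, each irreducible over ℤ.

(3x-10)(7x+6)(x+13)(x+7)

By the rational root theorem, x = -6/7 is a root, giving the factor (7x+6) and quotient 3x**3+50x**2+73x-910.
Continuing, x = 10/3 is a root, so (3x-10) is a factor; dividing leaves x**2+20x+91.
The remaining quadratic factors as (x+13)(x+7).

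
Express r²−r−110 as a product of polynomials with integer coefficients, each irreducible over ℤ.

(r+10)(r−11)

Two integers with product −110 and sum −1 are −11 and 10.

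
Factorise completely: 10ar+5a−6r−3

Group as (10ar+5a) + (−6r−3) = 5a(2r+1) − 3(2r+1).
Both groups share the factor (2r+1).

(2r+1)(5a−3)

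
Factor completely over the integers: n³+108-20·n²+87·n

Trying the rational-root candidates, n = 9 is a root, so (n-9) is a factor; dividing leaves n²-11·n-12.
The remaining quadratic factors as (n-12)(n+1).

(n+1)·(n-12)·(n-9)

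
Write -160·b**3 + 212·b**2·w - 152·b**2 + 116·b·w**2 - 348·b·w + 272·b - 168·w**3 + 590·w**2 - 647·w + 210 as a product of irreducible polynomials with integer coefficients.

Group: 8·b·(-20·b**2 + 44·b·w - 44·b - 24·w**2 + 50·w - 21) + (7·w - 10)·(-20·b**2 + 44·b·w - 44·b - 24·w**2 + 50·w - 21); both groups contain (-20·b**2 + 44·b·w - 44·b - 24·w**2 + 50·w - 21), so (8·b + 7·w - 10) is a factor with cofactor -20·b**2 + 44·b·w - 44·b - 24·w**2 + 50·w - 21.
The cofactor groups again: -20·b**2 + 44·b·w - 44·b - 24·w**2 + 50·w - 21 = -10·b·(2·b - 2·w + 3) + (12·w - 7)·(2·b - 2·w + 3); both groups contain (2·b - 2·w + 3), giving -(10·b - 12·w + 7)·(2·b - 2·w + 3).

-(10·b - 12·w + 7)·(2·b - 2·w + 3)·(8·b + 7·w - 10)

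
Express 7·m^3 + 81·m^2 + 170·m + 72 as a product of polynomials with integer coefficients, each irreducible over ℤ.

Among the possible rational roots, m = -2 is a root, so (m + 2) divides it; the quotient is 7·m^2 + 67·m + 36.
The remaining quadratic factors as (7·m + 4)(m + 9).

(7·m + 4)·(m + 2)·(m + 9)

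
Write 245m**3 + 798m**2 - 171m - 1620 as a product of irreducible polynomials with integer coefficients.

Testing divisors of the constant over divisors of the leading coefficient, m = -12/5 is a root, so (5m + 12) divides it; the quotient is 49m**2 + 42m - 135.
The remaining quadratic factors as (7m + 15)(7m - 9).

(5m + 12)(7m + 15)(7m - 9)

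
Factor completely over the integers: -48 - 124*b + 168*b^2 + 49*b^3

(7*b + 2)*(7*b - 6)*(b + 4)

Among the possible rational roots, b = -4 is a root, so (b + 4) is a factor; dividing leaves 49*b^2 - 28*b - 12.
The remaining quadratic factors as (7*b + 2)(7*b - 6).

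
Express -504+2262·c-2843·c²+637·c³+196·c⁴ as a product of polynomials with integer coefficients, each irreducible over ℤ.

(4·c-7)·(7·c-3)·(7·c-4)·(c+6)

Testing divisors of the constant over divisors of the leading coefficient, c = -6 is a root, so (c+6) is a factor; dividing leaves 196·c³-539·c²+391·c-84.
Next, c = 7/4 is a root, so (4·c-7) is a factor; dividing leaves 49·c²-49·c+12.
The remaining quadratic factors as (7·c-3)(7·c-4).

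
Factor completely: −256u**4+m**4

Difference of squares twice: with A = m and B = 4u, A⁴ − B⁴ = (A² − B²)(A² + B²), and A² − B² factors again.

(m+4u)(m−4u)(m**2+16u**2)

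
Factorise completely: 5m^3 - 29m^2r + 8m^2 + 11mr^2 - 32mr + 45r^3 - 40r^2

Group: m(5m^2 - 34mr + 8m + 45r^2 - 40r) + r(5m^2 - 34mr + 8m + 45r^2 - 40r); both groups contain (5m^2 - 34mr + 8m + 45r^2 - 40r), so (m + r) is a factor with cofactor 5m^2 - 34mr + 8m + 45r^2 - 40r.
The cofactor groups again: 5m^2 - 34mr + 8m + 45r^2 - 40r = 5m(m - 5r) + (-9r + 8)(m - 5r); both groups contain (m - 5r), giving (5m - 9r + 8)(m - 5r).

(5m - 9r + 8)(m + r)(m - 5r)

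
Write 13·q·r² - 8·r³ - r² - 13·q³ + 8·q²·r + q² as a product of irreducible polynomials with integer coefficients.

Group: q·(-13·q² + 21·q·r + q - 8·r² - r) + r·(-13·q² + 21·q·r + q - 8·r² - r); both groups contain (-13·q² + 21·q·r + q - 8·r² - r), so (q + r) is a factor with cofactor -13·q² + 21·q·r + q - 8·r² - r.
The cofactor groups again: -13·q² + 21·q·r + q - 8·r² - r = -13·q·(q - r) + (8·r + 1)·(q - r); both groups contain (q - r), giving -(13·q - 8·r - 1)·(q - r).

-(13·q - 8·r - 1)·(q + r)·(q - r)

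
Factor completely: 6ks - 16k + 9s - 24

Group as (6ks - 16k) + (9s - 24) = 2k(3s - 8) + 3(3s - 8).
Both groups share the factor (3s - 8).

(2k + 3)(3s - 8)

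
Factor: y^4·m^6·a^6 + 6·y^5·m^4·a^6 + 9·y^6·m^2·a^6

a^6·m^2·y^4·(3·y + m^2)^2

Factor out y^4·m^2·a^6 first: what remains is 9·y^2 + 6·y·m^2 + m^4.
Recognize a perfect-square trinomial with the parts 3·y and m^2.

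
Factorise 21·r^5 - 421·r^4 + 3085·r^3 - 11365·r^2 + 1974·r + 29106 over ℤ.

(3·r - 7)·(7·r + 9)·(r - 11)·(r^2 - 8·r + 42)

Among the possible rational roots, r = 11 is a root, giving the factor (r - 11) and quotient 21·r^4 - 190·r^3 + 995·r^2 - 420·r - 2646.
Then r = -9/7 is a root, so (7·r + 9) divides it; the quotient is 3·r^3 - 31·r^2 + 182·r - 294.
Continuing, r = 7/3 is a root, so (3·r - 7) is a factor; dividing leaves r^2 - 8·r + 42.
The quadratic r^2 - 8·r + 42 has discriminant -104 < 0 and is irreducible over ℤ.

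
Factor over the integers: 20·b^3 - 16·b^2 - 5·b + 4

Group as (20·b^3 - 5·b) + (-16·b^2 + 4) = 5·b·(4·b^2 - 1) - 4·(4·b^2 - 1).
Both groups share the factor (4·b^2 - 1).

(2·b + 1)·(2·b - 1)·(5·b - 4)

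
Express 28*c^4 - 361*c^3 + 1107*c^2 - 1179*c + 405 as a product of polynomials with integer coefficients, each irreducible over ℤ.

(4*c - 3)*(7*c - 15)*(c - 1)*(c - 9)

Testing divisors of the constant over divisors of the leading coefficient, c = 1 is a root, giving the factor (c - 1) and quotient 28*c^3 - 333*c^2 + 774*c - 405.
Then c = 15/7 is a root, giving the factor (7*c - 15) and quotient 4*c^2 - 39*c + 27.
The remaining quadratic factors as (4*c - 3)(c - 9).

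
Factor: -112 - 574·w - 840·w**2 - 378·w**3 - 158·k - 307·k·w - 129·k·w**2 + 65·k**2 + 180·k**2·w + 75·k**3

(3·k + 6·w + 2)·(5·k + 9·w + 8)·(5·k - 7·w - 7)

Group: 5·k·(15·k**2 + 57·k·w + 34·k + 54·w**2 + 66·w + 16) + (-7·w - 7)·(15·k**2 + 57·k·w + 34·k + 54·w**2 + 66·w + 16); both groups contain (15·k**2 + 57·k·w + 34·k + 54·w**2 + 66·w + 16), so (5·k - 7·w - 7) is a factor with cofactor 15·k**2 + 57·k·w + 34·k + 54·w**2 + 66·w + 16.
The cofactor groups again: 15·k**2 + 57·k·w + 34·k + 54·w**2 + 66·w + 16 = 3·k·(5·k + 9·w + 8) + (6·w + 2)·(5·k + 9·w + 8); both groups contain (5·k + 9·w + 8), giving (3·k + 6·w + 2)·(5·k + 9·w + 8).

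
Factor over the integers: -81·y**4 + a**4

Write as (a**2)² − (9·y**2)², then factor a**2 - 9·y**2 once more.

(a + 3·y)·(a - 3·y)·(a**2 + 9·y**2)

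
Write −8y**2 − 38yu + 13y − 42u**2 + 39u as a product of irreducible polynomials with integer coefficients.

Group: −y(8y + 14u − 13) − 3u(8y + 14u − 13); both groups contain (8y + 14u − 13).

−(8y + 14u − 13)(y + 3u)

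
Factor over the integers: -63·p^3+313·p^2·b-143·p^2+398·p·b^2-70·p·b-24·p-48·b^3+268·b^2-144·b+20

Group: 9·p·(-7·p^2+34·p·b-12·p+48·b^2-28·b+4) + (-b+5)·(-7·p^2+34·p·b-12·p+48·b^2-28·b+4); both groups contain (-7·p^2+34·p·b-12·p+48·b^2-28·b+4), so (9·p-b+5) is a factor with cofactor -7·p^2+34·p·b-12·p+48·b^2-28·b+4.
The cofactor groups again: -7·p^2+34·p·b-12·p+48·b^2-28·b+4 = -p·(7·p+8·b-2) + (6·b-2)·(7·p+8·b-2); both groups contain (7·p+8·b-2), giving -(p-6·b+2)·(7·p+8·b-2).

-(p-6·b+2)·(9·p-b+5)·(7·p+8·b-2)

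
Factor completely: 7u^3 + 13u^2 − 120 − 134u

(7u + 6)(u + 5)(u − 4)

By the rational root theorem, u = −6/7 is a root, so (7u + 6) divides it; the quotient is u^2 + u − 20.
The remaining quadratic factors as (u − 4)(u + 5).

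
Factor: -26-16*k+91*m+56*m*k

Group as (56*m*k+91*m) + (-16*k-26) = 7*m*(8*k+13) - 2*(8*k+13).
Both groups share the factor (8*k+13).

(7*m-2)*(8*k+13)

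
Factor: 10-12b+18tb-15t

(3t-2)(6b-5)

Group as (18tb-15t) + (-12b+10) = 3t(6b-5) - 2(6b-5).
Both groups share the factor (6b-5).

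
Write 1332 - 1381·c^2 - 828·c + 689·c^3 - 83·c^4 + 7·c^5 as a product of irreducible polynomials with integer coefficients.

(7·c - 6)·(c + 1)·(c - 3)·(c^2 - 9·c + 74)

By the rational root theorem, c = 3 is a root, so (c - 3) divides it; the quotient is 7·c^4 - 62·c^3 + 503·c^2 + 128·c - 444.
Next, c = 6/7 is a root, so (7·c - 6) divides it; the quotient is c^3 - 8·c^2 + 65·c + 74.
Next, c = -1 is a root, so (c + 1) is a factor; dividing leaves c^2 - 9·c + 74.
The quadratic c^2 - 9·c + 74 has discriminant -215 < 0 and is irreducible over ℤ.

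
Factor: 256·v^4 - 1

(4·v + 1)·(4·v - 1)·(16·v^2 + 1)

Write as (16·v^2)² − (1)², then factor 16·v^2 - 1 once more.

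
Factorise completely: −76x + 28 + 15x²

Need a pair with product 15·28 = 420 and sum −76: that's −6 and −70.
Split the middle term: 15x² − 6x − 70x + 28 = 3x(5x − 2) − 14(5x − 2).

(3x − 14)(5x − 2)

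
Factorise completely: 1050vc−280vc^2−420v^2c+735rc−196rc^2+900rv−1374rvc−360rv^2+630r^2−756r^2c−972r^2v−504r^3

−(12r+6v+4c−15)(6r+7c)(7r+10v)

Group: 7r(−72r^2−36rv−108rc+90r−42vc−28c^2+105c) + 10v(−72r^2−36rv−108rc+90r−42vc−28c^2+105c); both groups contain (−72r^2−36rv−108rc+90r−42vc−28c^2+105c), so (7r+10v) is a factor with cofactor −72r^2−36rv−108rc+90r−42vc−28c^2+105c.
The cofactor groups again: −72r^2−36rv−108rc+90r−42vc−28c^2+105c = −12r(6r+7c) + (−6v−4c+15)(6r+7c); both groups contain (6r+7c), giving −(12r+6v+4c−15)(6r+7c).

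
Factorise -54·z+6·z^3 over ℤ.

6·z·(z+3)·(z-3)

Pull out the common factor 6·z; z^2-9 is a difference of squares.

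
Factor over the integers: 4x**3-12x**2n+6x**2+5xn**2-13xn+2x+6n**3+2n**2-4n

Group: 2x(2x**2-3xn+x-2n**2-2n) + (-3n+2)(2x**2-3xn+x-2n**2-2n); both groups contain (2x**2-3xn+x-2n**2-2n), so (2x-3n+2) is a factor with cofactor 2x**2-3xn+x-2n**2-2n.
The cofactor groups again: 2x**2-3xn+x-2n**2-2n = x(2x+n+1) - 2n(2x+n+1); both groups contain (2x+n+1), giving (x-2n)(2x+n+1).

(x-2n)(2x-3n+2)(2x+n+1)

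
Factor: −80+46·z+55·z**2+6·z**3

Trying the rational-root candidates, z = −2 is a root, giving the factor (z+2) and quotient 6·z**2+43·z−40.
The remaining quadratic factors as (z+8)(6·z−5).

(6·z−5)·(z+2)·(z+8)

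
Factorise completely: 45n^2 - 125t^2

5(3n + 5t)(3n - 5t)

Every term has a factor of 5. Then 9n^2 - 25t^2 = (3n)² − (5t)².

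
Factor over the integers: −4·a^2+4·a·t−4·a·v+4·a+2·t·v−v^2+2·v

Group: −2·a·(2·a+v) + (2·t−v+2)·(2·a+v); both groups contain (2·a+v).

−(2·a+v)·(2·a−2·t+v−2)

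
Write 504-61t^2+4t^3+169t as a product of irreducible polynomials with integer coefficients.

(4t+7)(t-8)(t-9)

Trying the rational-root candidates, t = 8 is a root, giving the factor (t-8) and quotient 4t^2-29t-63.
The remaining quadratic factors as (t-9)(4t+7).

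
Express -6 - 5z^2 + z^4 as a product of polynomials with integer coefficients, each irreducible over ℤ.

(z^2 + 1)(z^2 - 6)

Substitute u = z^2 to get a quadratic in u, then factor.
z^2 - 6 is irreducible over ℤ (6 is not a perfect square).
z^2 + 1 is irreducible over ℤ (sum of squares).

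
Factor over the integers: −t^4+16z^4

(2z−t)(2z+t)(4z^2+t^2)

Difference of squares twice: with A = 2z and B = t, A⁴ − B⁴ = (A² − B²)(A² + B²), and A² − B² factors again.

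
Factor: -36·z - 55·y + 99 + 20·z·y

(4·z - 11)·(5·y - 9)

Group as (20·z·y - 36·z) + (-55·y + 99) = 4·z·(5·y - 9) - 11·(5·y - 9).
Both groups share the factor (5·y - 9).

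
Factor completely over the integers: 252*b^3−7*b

Every term has a factor of 7*b. Then 36*b^2−1 = (6*b)² − (1)².

7*b*(6*b+1)*(6*b−1)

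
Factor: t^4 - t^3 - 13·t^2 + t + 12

(t + 1)·(t + 3)·(t - 1)·(t - 4)

By the rational root theorem, t = -1 is a root, so (t + 1) divides it; the quotient is t^3 - 2·t^2 - 11·t + 12.
Continuing, t = -3 is a root, so (t + 3) is a factor; dividing leaves t^2 - 5·t + 4.
The remaining quadratic factors as (t - 1)(t - 4).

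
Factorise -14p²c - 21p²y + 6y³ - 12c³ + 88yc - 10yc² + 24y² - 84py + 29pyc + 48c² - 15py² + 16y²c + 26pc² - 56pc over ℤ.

-(7p - 2y - 6c)(p + y - c + 4)(3y + 2c)

Group: 3y(-7p² - 5py + 13pc - 28p + 2y² + 4yc + 8y - 6c² + 24c) + 2c(-7p² - 5py + 13pc - 28p + 2y² + 4yc + 8y - 6c² + 24c); both groups contain (-7p² - 5py + 13pc - 28p + 2y² + 4yc + 8y - 6c² + 24c), so (3y + 2c) is a factor with cofactor -7p² - 5py + 13pc - 28p + 2y² + 4yc + 8y - 6c² + 24c.
The cofactor groups again: -7p² - 5py + 13pc - 28p + 2y² + 4yc + 8y - 6c² + 24c = -7p(p + y - c + 4) + (2y + 6c)(p + y - c + 4); both groups contain (p + y - c + 4), giving -(7p - 2y - 6c)(p + y - c + 4).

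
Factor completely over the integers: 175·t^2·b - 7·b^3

7·b·(5·t - b)·(5·t + b)

Every term has a factor of 7·b. Then 25·t^2 - b^2 = (5·t)² − (b)².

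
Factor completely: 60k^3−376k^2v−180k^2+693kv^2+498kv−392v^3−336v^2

(2k−7v−6)(5k−8v)(6k−7v)

Group: 6k(10k^2−51kv−30k+56v^2+48v) − 7v(10k^2−51kv−30k+56v^2+48v); both groups contain (10k^2−51kv−30k+56v^2+48v), so (6k−7v) is a factor with cofactor 10k^2−51kv−30k+56v^2+48v.
The cofactor groups again: 10k^2−51kv−30k+56v^2+48v = 5k(2k−7v−6) − 8v(2k−7v−6); both groups contain (2k−7v−6), giving (5k−8v)(2k−7v−6).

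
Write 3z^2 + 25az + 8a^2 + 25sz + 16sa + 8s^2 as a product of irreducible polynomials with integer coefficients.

(8s + 8a + z)(s + a + 3z)

Group: 8s(s + a + 3z) + (8a + z)(s + a + 3z); both groups contain (s + a + 3z).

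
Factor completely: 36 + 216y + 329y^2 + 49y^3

By the rational root theorem, y = -6 is a root, giving the factor (y + 6) and quotient 49y^2 + 35y + 6.
The remaining quadratic factors as (7y + 2)(7y + 3).

(7y + 2)(7y + 3)(y + 6)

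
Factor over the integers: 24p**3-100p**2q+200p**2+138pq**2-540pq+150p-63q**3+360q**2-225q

(2p-3q)(2p-3q+15)(6p-7q+5)

Group: 6p(4p**2-12pq+30p+9q**2-45q) + (-7q+5)(4p**2-12pq+30p+9q**2-45q); both groups contain (4p**2-12pq+30p+9q**2-45q), so (6p-7q+5) is a factor with cofactor 4p**2-12pq+30p+9q**2-45q.
The cofactor groups again: 4p**2-12pq+30p+9q**2-45q = 2p(2p-3q+15) - 3q(2p-3q+15); both groups contain (2p-3q+15), giving (2p-3q)(2p-3q+15).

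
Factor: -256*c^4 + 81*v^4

Write as (9*v^2)² − (16*c^2)², then factor 9*v^2 - 16*c^2 once more.

(3*v - 4*c)*(3*v + 4*c)*(9*v^2 + 16*c^2)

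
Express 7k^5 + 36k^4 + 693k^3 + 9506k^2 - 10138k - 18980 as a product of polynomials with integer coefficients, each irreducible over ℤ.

By the rational root theorem, k = 13/7 is a root, so (7k - 13) divides it; the quotient is k^4 + 7k^3 + 112k^2 + 1566k + 1460.
Then k = -1 is a root, giving the factor (k + 1) and quotient k^3 + 6k^2 + 106k + 1460.
Continuing, k = -10 is a root, so (k + 10) divides it; the quotient is k^2 - 4k + 146.
The quadratic k^2 - 4k + 146 has discriminant -568 < 0 and is irreducible over ℤ.

(7k - 13)(k + 1)(k + 10)(k^2 - 4k + 146)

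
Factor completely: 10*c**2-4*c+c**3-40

(c+10)*(c+2)*(c-2)

Testing divisors of the constant over divisors of the leading coefficient, c = -10 is a root, so (c+10) divides it; the quotient is c**2-4.
The remaining quadratic factors as (c-2)(c+2).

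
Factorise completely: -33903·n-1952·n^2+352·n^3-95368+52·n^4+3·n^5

Among the possible rational roots, n = 8 is a root, so (n-8) divides it; the quotient is 3·n^4+76·n^3+960·n^2+5728·n+11921.
Continuing, n = -7 is a root, so (n+7) divides it; the quotient is 3·n^3+55·n^2+575·n+1703.
Next, n = -13/3 is a root, so (3·n+13) is a factor; dividing leaves n^2+14·n+131.
The quadratic n^2+14·n+131 has discriminant -328 < 0 and is irreducible over ℤ.

(3·n+13)·(n+7)·(n-8)·(n^2+14·n+131)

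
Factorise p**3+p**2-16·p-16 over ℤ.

(p+1)·(p+4)·(p-4)

By the rational root theorem, p = -4 is a root, so (p+4) divides it; the quotient is p**2-3·p-4.
The remaining quadratic factors as (p-4)(p+1).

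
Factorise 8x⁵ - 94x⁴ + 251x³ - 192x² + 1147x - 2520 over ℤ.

Among the possible rational roots, x = 9/4 is a root, so (4x - 9) is a factor; dividing leaves 2x⁴ - 19x³ + 20x² - 3x + 280.
Continuing, x = 8 is a root, so (x - 8) divides it; the quotient is 2x³ - 3x² - 4x - 35.
Continuing, x = 7/2 is a root, so (2x - 7) divides it; the quotient is x² + 2x + 5.
The quadratic x² + 2x + 5 has discriminant -16 < 0 and is irreducible over ℤ.

(2x - 7)(4x - 9)(x - 8)(x² + 2x + 5)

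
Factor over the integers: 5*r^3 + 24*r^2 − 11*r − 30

(5*r − 6)*(r + 1)*(r + 5)

Among the possible rational roots, r = −5 is a root, so (r + 5) is a factor; dividing leaves 5*r^2 − r − 6.
The remaining quadratic factors as (5*r − 6)(r + 1).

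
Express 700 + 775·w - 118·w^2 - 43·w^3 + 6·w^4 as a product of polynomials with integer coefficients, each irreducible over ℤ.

(6·w + 5)·(w + 4)·(w - 5)·(w - 7)

By the rational root theorem, w = 7 is a root, so (w - 7) divides it; the quotient is 6·w^3 - w^2 - 125·w - 100.
Continuing, w = -5/6 is a root, giving the factor (6·w + 5) and quotient w^2 - w - 20.
The remaining quadratic factors as (w + 4)(w - 5).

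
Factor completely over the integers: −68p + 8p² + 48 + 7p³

Trying the rational-root candidates, p = 6/7 is a root, giving the factor (7p − 6) and quotient p² + 2p − 8.
The remaining quadratic factors as (p + 4)(p − 2).

(7p − 6)(p + 4)(p − 2)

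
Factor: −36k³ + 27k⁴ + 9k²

Pull out the common factor 9k², then factor the remaining trinomial.

9k²(3k − 1)(k − 1)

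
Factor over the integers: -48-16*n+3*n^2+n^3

Trying the rational-root candidates, n = -3 is a root, giving the factor (n+3) and quotient n^2-16.
The remaining quadratic factors as (n-4)(n+4).

(n+3)*(n+4)*(n-4)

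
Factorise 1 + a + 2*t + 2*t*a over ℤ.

(2*t + 1)*(a + 1)

Group as (2*t*a + 2*t) + (a + 1) = 2*t*(a + 1) + (a + 1).
Both groups share the factor (a + 1).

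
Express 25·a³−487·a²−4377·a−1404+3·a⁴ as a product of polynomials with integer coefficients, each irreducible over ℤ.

Testing divisors of the constant over divisors of the leading coefficient, a = 13 is a root, so (a−13) divides it; the quotient is 3·a³+64·a²+345·a+108.
Next, a = −12 is a root, giving the factor (a+12) and quotient 3·a²+28·a+9.
The remaining quadratic factors as (3·a+1)(a+9).

(3·a+1)·(a+12)·(a+9)·(a−13)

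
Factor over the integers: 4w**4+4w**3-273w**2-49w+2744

(2w+7)(2w-7)(w+8)(w-7)

Testing divisors of the constant over divisors of the leading coefficient, w = -7/2 is a root, so (2w+7) divides it; the quotient is 2w**3-5w**2-119w+392.
Then w = 7 is a root, so (w-7) is a factor; dividing leaves 2w**2+9w-56.
The remaining quadratic factors as (w+8)(2w-7).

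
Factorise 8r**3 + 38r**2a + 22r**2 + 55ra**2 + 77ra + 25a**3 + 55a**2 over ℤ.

Group: 2r(4r**2 + 9ra + 11r + 5a**2 + 11a) + 5a(4r**2 + 9ra + 11r + 5a**2 + 11a); both groups contain (4r**2 + 9ra + 11r + 5a**2 + 11a), so (2r + 5a) is a factor with cofactor 4r**2 + 9ra + 11r + 5a**2 + 11a.
The cofactor groups again: 4r**2 + 9ra + 11r + 5a**2 + 11a = 4r(r + a) + (5a + 11)(r + a); both groups contain (r + a), giving (4r + 5a + 11)(r + a).

(2r + 5a)(4r + 5a + 11)(r + a)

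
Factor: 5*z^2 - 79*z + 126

Need a pair with product 5·126 = 630 and sum -79: that's -70 and -9.
Split the middle term: 5*z^2 - 70*z - 9*z + 126 = 5*z*(z - 14) - 9*(z - 14).

(5*z - 9)*(z - 14)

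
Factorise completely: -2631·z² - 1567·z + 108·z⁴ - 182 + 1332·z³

Among the possible rational roots, z = 13/6 is a root, giving the factor (6·z - 13) and quotient 18·z³ + 261·z² + 127·z + 14.
Then z = -1/6 is a root, so (6·z + 1) is a factor; dividing leaves 3·z² + 43·z + 14.
The remaining quadratic factors as (z + 14)(3·z + 1).

(3·z + 1)·(6·z + 1)·(6·z - 13)·(z + 14)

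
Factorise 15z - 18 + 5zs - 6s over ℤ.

Group as (5zs + 15z) + (-6s - 18) = 5z(s + 3) - 6(s + 3).
Both groups share the factor (s + 3).

(5z - 6)(s + 3)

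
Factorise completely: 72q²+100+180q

4(3q+5)(6q+5)

Pull out the common factor 4, then factor the remaining trinomial.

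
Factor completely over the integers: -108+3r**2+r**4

(r+3)(r-3)(r**2+12)

Substitute u = r**2 to get a quadratic in u, then factor.
r**2+12 is irreducible over ℤ (always positive, so no real roots).
r**2-9 is a difference of squares.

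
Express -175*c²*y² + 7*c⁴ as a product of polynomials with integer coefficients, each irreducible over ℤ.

7*c²*(c + 5*y)*(c - 5*y)

Factor out 7*c², leaving c² - 25*y², which is a difference of two squares.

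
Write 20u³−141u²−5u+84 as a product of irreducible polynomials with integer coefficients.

Testing divisors of the constant over divisors of the leading coefficient, u = 7 is a root, giving the factor (u−7) and quotient 20u²−u−12.
The remaining quadratic factors as (4u+3)(5u−4).

(4u+3)(5u−4)(u−7)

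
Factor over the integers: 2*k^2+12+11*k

Need a pair with product 2·12 = 24 and sum 11: that's 3 and 8.
Split the middle term: 2*k^2+3*k + 8*k+12 = k*(2*k+3) + 4*(2*k+3).

(2*k+3)*(k+4)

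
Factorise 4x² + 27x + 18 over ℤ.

(4x + 3)(x + 6)

Need a pair with product 4·18 = 72 and sum 27: that's 3 and 24.
Split the middle term: 4x² + 3x + 24x + 18 = x(4x + 3) + 6(4x + 3).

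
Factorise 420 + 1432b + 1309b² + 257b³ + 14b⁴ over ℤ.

Testing divisors of the constant over divisors of the leading coefficient, b = −6/7 is a root, giving the factor (7b + 6) and quotient 2b³ + 35b² + 157b + 70.
Continuing, b = −10 is a root, so (b + 10) divides it; the quotient is 2b² + 15b + 7.
The remaining quadratic factors as (b + 7)(2b + 1).

(2b + 1)(7b + 6)(b + 10)(b + 7)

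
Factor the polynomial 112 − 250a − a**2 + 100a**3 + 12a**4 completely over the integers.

(2a − 1)(6a − 7)(a + 2)(a + 8)

Trying the rational-root candidates, a = −2 is a root, so (a + 2) divides it; the quotient is 12a**3 + 76a**2 − 153a + 56.
Continuing, a = 7/6 is a root, so (6a − 7) is a factor; dividing leaves 2a**2 + 15a − 8.
The remaining quadratic factors as (a + 8)(2a − 1).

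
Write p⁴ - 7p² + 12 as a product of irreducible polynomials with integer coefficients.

(p + 2)(p - 2)(p² - 3)

Substitute u = p² to get a quadratic in u, then factor.
p² - 3 is irreducible over ℤ (3 is not a perfect square).
p² - 4 is a difference of squares.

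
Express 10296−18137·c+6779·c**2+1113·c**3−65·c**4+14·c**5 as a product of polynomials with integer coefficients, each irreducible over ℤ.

Testing divisors of the constant over divisors of the leading coefficient, c = 1 is a root, giving the factor (c−1) and quotient 14·c**4−51·c**3+1062·c**2+7841·c−10296.
Continuing, c = −11/2 is a root, so (2·c+11) divides it; the quotient is 7·c**3−64·c**2+883·c−936.
Next, c = 8/7 is a root, so (7·c−8) divides it; the quotient is c**2−8·c+117.
The quadratic c**2−8·c+117 has discriminant −404 < 0 and is irreducible over ℤ.

(2·c+11)·(7·c−8)·(c−1)·(c**2−8·c+117)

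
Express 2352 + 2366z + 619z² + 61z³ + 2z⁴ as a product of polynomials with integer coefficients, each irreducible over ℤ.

By the rational root theorem, z = -3/2 is a root, so (2z + 3) is a factor; dividing leaves z³ + 29z² + 266z + 784.
Next, z = -8 is a root, so (z + 8) divides it; the quotient is z² + 21z + 98.
The remaining quadratic factors as (z + 7)(z + 14).

(2z + 3)(z + 14)(z + 7)(z + 8)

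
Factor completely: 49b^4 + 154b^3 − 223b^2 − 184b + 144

(7b − 4)(7b − 9)(b + 1)(b + 4)

Testing divisors of the constant over divisors of the leading coefficient, b = 4/7 is a root, so (7b − 4) divides it; the quotient is 7b^3 + 26b^2 − 17b − 36.
Continuing, b = 9/7 is a root, so (7b − 9) divides it; the quotient is b^2 + 5b + 4.
The remaining quadratic factors as (b + 4)(b + 1).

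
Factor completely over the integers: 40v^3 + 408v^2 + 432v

Pull out the common factor 8v, then factor the remaining trinomial.

8v(5v + 6)(v + 9)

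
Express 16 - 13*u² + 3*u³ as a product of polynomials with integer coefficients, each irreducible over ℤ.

(3*u - 4)*(u + 1)*(u - 4)

By the rational root theorem, u = 4 is a root, so (u - 4) is a factor; dividing leaves 3*u² - u - 4.
The remaining quadratic factors as (3*u - 4)(u + 1).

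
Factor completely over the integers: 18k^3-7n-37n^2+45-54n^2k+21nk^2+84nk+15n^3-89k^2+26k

(3n-9k-5)(n-k+1)(5n+2k-9)

Group: 3n(5n^2-3nk-4n-2k^2+11k-9) + (-9k-5)(5n^2-3nk-4n-2k^2+11k-9); both groups contain (5n^2-3nk-4n-2k^2+11k-9), so (3n-9k-5) is a factor with cofactor 5n^2-3nk-4n-2k^2+11k-9.
The cofactor groups again: 5n^2-3nk-4n-2k^2+11k-9 = 5n(n-k+1) + (2k-9)(n-k+1); both groups contain (n-k+1), giving (5n+2k-9)(n-k+1).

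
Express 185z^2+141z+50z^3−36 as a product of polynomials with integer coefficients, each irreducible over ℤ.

Testing divisors of the constant over divisors of the leading coefficient, z = −3/2 is a root, giving the factor (2z+3) and quotient 25z^2+55z−12.
The remaining quadratic factors as (5z−1)(5z+12).

(2z+3)(5z+12)(5z−1)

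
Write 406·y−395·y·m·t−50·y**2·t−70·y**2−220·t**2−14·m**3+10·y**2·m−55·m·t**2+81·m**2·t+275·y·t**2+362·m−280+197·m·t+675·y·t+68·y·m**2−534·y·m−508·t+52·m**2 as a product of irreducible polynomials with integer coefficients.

(5·y−m−4)·(2·y+14·m−11·t−10)·(m−5·t−7)

Group: m·(10·y**2+68·y·m−55·y·t−58·y−14·m**2+11·m·t−46·m+44·t+40) + (−5·t−7)·(10·y**2+68·y·m−55·y·t−58·y−14·m**2+11·m·t−46·m+44·t+40); both groups contain (10·y**2+68·y·m−55·y·t−58·y−14·m**2+11·m·t−46·m+44·t+40), so (m−5·t−7) is a factor with cofactor 10·y**2+68·y·m−55·y·t−58·y−14·m**2+11·m·t−46·m+44·t+40.
The cofactor groups again: 10·y**2+68·y·m−55·y·t−58·y−14·m**2+11·m·t−46·m+44·t+40 = 5·y·(2·y+14·m−11·t−10) + (−m−4)·(2·y+14·m−11·t−10); both groups contain (2·y+14·m−11·t−10), giving (5·y−m−4)·(2·y+14·m−11·t−10).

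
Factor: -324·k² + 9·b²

Every term has a factor of 9. Then b² - 36·k² = (b)² − (6·k)².

9·(b + 6·k)·(b - 6·k)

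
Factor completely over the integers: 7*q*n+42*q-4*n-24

(7*q-4)*(n+6)

Group as (7*q*n+42*q) + (-4*n-24) = 7*q*(n+6) - 4*(n+6).
Both groups share the factor (n+6).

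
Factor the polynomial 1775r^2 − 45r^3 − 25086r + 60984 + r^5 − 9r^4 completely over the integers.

(r + 14)(r − 12)(r − 3)(r^2 − 8r + 121)

By the rational root theorem, r = 12 is a root, so (r − 12) is a factor; dividing leaves r^4 + 3r^3 − 9r^2 + 1667r − 5082.
Continuing, r = 3 is a root, so (r − 3) is a factor; dividing leaves r^3 + 6r^2 + 9r + 1694.
Then r = −14 is a root, giving the factor (r + 14) and quotient r^2 − 8r + 121.
The quadratic r^2 − 8r + 121 has discriminant −420 < 0 and is irreducible over ℤ.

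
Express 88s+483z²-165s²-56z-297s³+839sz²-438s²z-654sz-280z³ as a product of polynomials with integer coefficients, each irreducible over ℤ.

-(11s-7z)(3s+8z-1)(9s-5z+8)

Group: 3s(-99s²+118sz-88s-35z²+56z) + (8z-1)(-99s²+118sz-88s-35z²+56z); both groups contain (-99s²+118sz-88s-35z²+56z), so (3s+8z-1) is a factor with cofactor -99s²+118sz-88s-35z²+56z.
The cofactor groups again: -99s²+118sz-88s-35z²+56z = -9s(11s-7z) + (5z-8)(11s-7z); both groups contain (11s-7z), giving -(9s-5z+8)(11s-7z).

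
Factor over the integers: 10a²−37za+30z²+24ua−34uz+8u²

(4u−5z+2a)(2u−6z+5a)

Group: 4u(2u−6z+5a) + (−5z+2a)(2u−6z+5a); both groups contain (2u−6z+5a).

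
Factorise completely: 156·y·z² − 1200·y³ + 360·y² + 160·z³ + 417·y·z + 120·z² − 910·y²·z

Group: 8·y·(−150·y² − 20·y·z + 45·y + 32·z² + 24·z) + 5·z·(−150·y² − 20·y·z + 45·y + 32·z² + 24·z); both groups contain (−150·y² − 20·y·z + 45·y + 32·z² + 24·z), so (8·y + 5·z) is a factor with cofactor −150·y² − 20·y·z + 45·y + 32·z² + 24·z.
The cofactor groups again: −150·y² − 20·y·z + 45·y + 32·z² + 24·z = −10·y·(15·y + 8·z) + (4·z + 3)·(15·y + 8·z); both groups contain (15·y + 8·z), giving −(10·y − 4·z − 3)·(15·y + 8·z).

−(10·y − 4·z − 3)·(15·y + 8·z)·(8·y + 5·z)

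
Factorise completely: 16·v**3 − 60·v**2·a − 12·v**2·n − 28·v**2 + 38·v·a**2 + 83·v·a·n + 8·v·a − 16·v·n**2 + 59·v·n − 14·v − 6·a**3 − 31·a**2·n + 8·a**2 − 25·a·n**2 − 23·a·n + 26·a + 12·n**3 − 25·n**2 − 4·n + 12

Group: 4·v·(4·v**2 − 13·v·a − 5·v + 3·a**2 + 11·a·n − 7·a − 4·n**2 + 11·n − 6) + (−2·a − 3·n − 2)·(4·v**2 − 13·v·a − 5·v + 3·a**2 + 11·a·n − 7·a − 4·n**2 + 11·n − 6); both groups contain (4·v**2 − 13·v·a − 5·v + 3·a**2 + 11·a·n − 7·a − 4·n**2 + 11·n − 6), so (4·v − 2·a − 3·n − 2) is a factor with cofactor 4·v**2 − 13·v·a − 5·v + 3·a**2 + 11·a·n − 7·a − 4·n**2 + 11·n − 6.
The cofactor groups again: 4·v**2 − 13·v·a − 5·v + 3·a**2 + 11·a·n − 7·a − 4·n**2 + 11·n − 6 = 4·v·(v − 3·a + n − 2) + (−a − 4·n + 3)·(v − 3·a + n − 2); both groups contain (v − 3·a + n − 2), giving (4·v − a − 4·n + 3)·(v − 3·a + n − 2).

(4·v − 2·a − 3·n − 2)·(v − 3·a + n − 2)·(4·v − a − 4·n + 3)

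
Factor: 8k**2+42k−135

(2k+15)(4k−9)

Need a pair with product 8·(−135) = −1080 and sum 42: that's −18 and 60.
Split the middle term: 8k**2−18k + 60k−135 = 2k(4k−9) + 15(4k−9).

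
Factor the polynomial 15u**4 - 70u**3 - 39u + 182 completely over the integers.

(3u - 14)(5u**3 - 13)

Group as (15u**4 - 39u) + (-70u**3 + 182) = 3u(5u**3 - 13) - 14(5u**3 - 13).
Both groups share the factor (5u**3 - 13).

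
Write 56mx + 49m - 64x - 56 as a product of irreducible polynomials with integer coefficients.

Group as (56mx + 49m) + (-64x - 56) = 7m(8x + 7) - 8(8x + 7).
Both groups share the factor (8x + 7).

(7m - 8)(8x + 7)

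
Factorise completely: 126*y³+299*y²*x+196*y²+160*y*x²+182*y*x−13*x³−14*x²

Group: 14*y*(9*y²+22*y*x+14*y+13*x²+14*x) − x*(9*y²+22*y*x+14*y+13*x²+14*x); both groups contain (9*y²+22*y*x+14*y+13*x²+14*x), so (14*y−x) is a factor with cofactor 9*y²+22*y*x+14*y+13*x²+14*x.
The cofactor groups again: 9*y²+22*y*x+14*y+13*x²+14*x = y*(9*y+13*x+14) + x*(9*y+13*x+14); both groups contain (9*y+13*x+14), giving (y+x)*(9*y+13*x+14).

(14*y−x)*(9*y+13*x+14)*(y+x)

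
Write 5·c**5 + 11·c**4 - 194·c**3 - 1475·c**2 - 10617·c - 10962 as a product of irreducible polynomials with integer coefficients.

(5·c + 6)·(c + 7)·(c - 9)·(c**2 + 3·c + 29)

Trying the rational-root candidates, c = 9 is a root, so (c - 9) divides it; the quotient is 5·c**4 + 56·c**3 + 310·c**2 + 1315·c + 1218.
Continuing, c = -6/5 is a root, giving the factor (5·c + 6) and quotient c**3 + 10·c**2 + 50·c + 203.
Next, c = -7 is a root, so (c + 7) is a factor; dividing leaves c**2 + 3·c + 29.
The quadratic c**2 + 3·c + 29 has discriminant -107 < 0 and is irreducible over ℤ.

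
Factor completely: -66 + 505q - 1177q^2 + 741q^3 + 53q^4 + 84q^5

(3q - 1)(4q - 3)(7q - 2)(q^2 + 2q + 11)

By the rational root theorem, q = 1/3 is a root, giving the factor (3q - 1) and quotient 28q^4 + 27q^3 + 256q^2 - 307q + 66.
Next, q = 3/4 is a root, so (4q - 3) divides it; the quotient is 7q^3 + 12q^2 + 73q - 22.
Next, q = 2/7 is a root, giving the factor (7q - 2) and quotient q^2 + 2q + 11.
The quadratic q^2 + 2q + 11 has discriminant -40 < 0 and is irreducible over ℤ.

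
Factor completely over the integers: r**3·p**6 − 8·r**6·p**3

−p**3·r**3·(2·r − p)·(4·r**2 + 2·r·p + p**2)

Factor out r**3·p**3 first: what remains is −8·r**3 + p**3.
Recognize a difference of cubes with the parts p and 2·r.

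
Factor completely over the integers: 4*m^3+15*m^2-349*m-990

(4*m+11)*(m+10)*(m-9)

Testing divisors of the constant over divisors of the leading coefficient, m = -11/4 is a root, giving the factor (4*m+11) and quotient m^2+m-90.
The remaining quadratic factors as (m+10)(m-9).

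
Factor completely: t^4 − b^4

(t)⁴ − (b)⁴ = ((t)² − (b)²)((t)² + (b)²); the first factor splits again, the second (t^2 + b^2) is irreducible.

(t − b)·(t + b)·(t^2 + b^2)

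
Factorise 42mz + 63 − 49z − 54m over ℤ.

Group as (42mz − 54m) + (−49z + 63) = 6m(7z − 9) − 7(7z − 9).
Both groups share the factor (7z − 9).

(6m − 7)(7z − 9)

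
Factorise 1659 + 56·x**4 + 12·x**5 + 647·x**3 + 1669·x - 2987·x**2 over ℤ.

(2·x + 1)·(2·x - 3)·(3·x - 7)·(x**2 + 8·x + 79)

By the rational root theorem, x = -1/2 is a root, giving the factor (2·x + 1) and quotient 6·x**4 + 25·x**3 + 311·x**2 - 1649·x + 1659.
Next, x = 3/2 is a root, giving the factor (2·x - 3) and quotient 3·x**3 + 17·x**2 + 181·x - 553.
Then x = 7/3 is a root, so (3·x - 7) divides it; the quotient is x**2 + 8·x + 79.
The quadratic x**2 + 8·x + 79 has discriminant -252 < 0 and is irreducible over ℤ.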